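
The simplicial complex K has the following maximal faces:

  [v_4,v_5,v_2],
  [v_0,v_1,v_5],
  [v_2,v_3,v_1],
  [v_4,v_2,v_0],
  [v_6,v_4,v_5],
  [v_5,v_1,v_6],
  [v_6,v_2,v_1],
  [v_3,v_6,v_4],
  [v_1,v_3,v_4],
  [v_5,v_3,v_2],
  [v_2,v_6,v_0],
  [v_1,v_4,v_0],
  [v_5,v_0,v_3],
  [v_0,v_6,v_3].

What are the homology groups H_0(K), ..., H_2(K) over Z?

We work with the vertex ordering v_0 < v_1 < v_2 < v_3 < v_4 < v_5 < v_6. The simplices of K, each written with vertices in increasing order, are:

  0-simplices (7): [v_0], [v_1], [v_2], [v_3], [v_4], [v_5], [v_6]
  1-simplices (21): (21 of them)
  2-simplices (14): (14 of them)

Hence C_0 ≅ Z^7, C_1 ≅ Z^21, C_2 ≅ Z^14.

∂_1: C_1 → C_0 maps an edge to its endpoints' difference, ∂[p,q] = q − p.
The 7×21 boundary matrix has rank 6 and Smith normal form diag(1,1,1,1,1,1).

∂_2: C_2 → C_1 acts by ∂[p,q,r] = [q,r] − [p,r] + [p,q]. For instance
  ∂[v_3,v_4,v_6] = [v_4,v_6] − [v_3,v_6] + [v_3,v_4],
  ∂[v_1,v_2,v_6] = [v_2,v_6] − [v_1,v_6] + [v_1,v_2].
The resulting 21×14 matrix has rank 13, and its Smith normal form has invariant factors (1,1,1,1,1,1,1,1,1,1,1,1,1).

Reading off H_k = ker ∂_k / im ∂_{k+1}:

  H_0: rank C_0 − rank ∂_1 = 7 − 6 = 1, and the invariant factors of ∂_1 are all 1, so H_0 = Z.
  H_1: rank ker ∂_1 − rank ∂_2 = (21 − 6) − 13 = 2, and the invariant factors of ∂_2 are all 1, so H_1 = Z^2.
  H_2: rank ker ∂_2 − rank ∂_3 = (14 − 13) − 0 = 1, and there is no ∂_3, so H_2 = Z.

H_0 = Z,  H_1 = Z^2,  H_2 = Z.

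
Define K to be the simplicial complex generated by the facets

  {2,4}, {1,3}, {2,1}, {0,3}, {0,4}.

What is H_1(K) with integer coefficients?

We work with the vertex ordering 0 < 1 < 2 < 3 < 4. The simplices of K, each written with vertices in increasing order, are:

  0-simplices (5): [0], [1], [2], [3], [4]
  1-simplices (5): [0,3], [0,4], [1,2], [1,3], [2,4]

so the chain groups are C_0 ≅ Z^5, C_1 ≅ Z^5.

Boundary ∂_1: C_1 → C_0 sends each edge [p,q] (with p < q) to q − p. For instance
  ∂[1,2] = [2] − [1].
The resulting 5×5 matrix has rank 4, and its Smith normal form has invariant factors (1,1,1,1).

Now H_k = ker ∂_k / im ∂_{k+1}, so:

  H_1: rank ker ∂_1 − rank ∂_2 = (5 − 4) − 0 = 1, and there is no ∂_2, so H_1 ≅ Z.

(K is a triangulation of the circle S^1.)

H_1 ≅ Z.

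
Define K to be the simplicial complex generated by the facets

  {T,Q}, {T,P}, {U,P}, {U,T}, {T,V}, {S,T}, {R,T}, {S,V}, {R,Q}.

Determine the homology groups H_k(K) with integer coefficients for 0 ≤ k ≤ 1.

H_0 = Z,  H_1 = Z^3.

Take the total order P < Q < R < S < T < U < V on the vertex set. Then K (dimension 1) consists of the simplices:

  0-simplices (7): P, Q, R, S, T, U, V
  1-simplices (9): PT, PU, QR, QT, RT, ST, SV, TU, TV

giving chain groups C_0 ≅ Z^7, C_1 ≅ Z^9.

∂_1: C_1 → C_0 sends each edge [p,q] (with p < q) to q − p.
The 7×9 boundary matrix has rank 6 and Smith normal form diag(1,1,1,1,1,1).

Now H_k = ker ∂_k / im ∂_{k+1}, so:

  H_0: rank C_0 − rank ∂_1 = 7 − 6 = 1, and the invariant factors of ∂_1 are all 1, so H_0 ≅ Z.
  H_1: rank ker ∂_1 − rank ∂_2 = (9 − 6) − 0 = 3, and there is no ∂_2, so H_1 ≅ Z^3.

(K is a triangulation of a wedge of 3 circles.)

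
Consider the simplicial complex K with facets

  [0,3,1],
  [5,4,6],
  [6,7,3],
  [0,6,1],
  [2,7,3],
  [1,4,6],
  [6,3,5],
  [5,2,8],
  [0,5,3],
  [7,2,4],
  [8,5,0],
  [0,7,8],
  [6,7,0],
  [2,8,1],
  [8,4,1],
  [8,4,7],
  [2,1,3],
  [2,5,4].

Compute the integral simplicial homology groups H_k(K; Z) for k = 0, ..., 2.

H_0 = Z,  H_1 = Z ⊕ Z/2,  H_2 = 0.

K has 9 vertices, 27 edges, 18 triangles.
rank ∂_0 = 0, rank ∂_1 = 8 ⇒ b_0 = 9 − 0 − 8 = 1; all invariant factors of ∂_1 are 1 so no torsion. So H_0 = Z.
rank ∂_1 = 8, rank ∂_2 = 18 ⇒ b_1 = 27 − 8 − 18 = 1; ∂_2 has invariant factor(s) [2] giving torsion. So H_1 = Z ⊕ Z/2.
rank ∂_2 = 18, rank ∂_3 = 0 ⇒ b_2 = 18 − 18 − 0 = 0. So H_2 = 0.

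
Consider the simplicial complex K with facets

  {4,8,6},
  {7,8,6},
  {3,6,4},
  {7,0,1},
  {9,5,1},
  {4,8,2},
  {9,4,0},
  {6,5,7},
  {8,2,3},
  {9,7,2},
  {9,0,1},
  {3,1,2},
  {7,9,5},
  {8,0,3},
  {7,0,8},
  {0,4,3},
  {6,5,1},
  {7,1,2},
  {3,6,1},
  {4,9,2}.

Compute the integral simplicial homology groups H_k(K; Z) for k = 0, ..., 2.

H_0 ≅ Z,  H_1 ≅ Z × Z/2,  H_2 = 0.

We work with the vertex ordering 0 < 1 < 2 < 3 < 4 < 5 < 6 < 7 < 8 < 9. The simplices of K, each written with vertices in increasing order, are:

  0-simplices (10): [0], [1], [2], [3], [4], [5], [6], [7], [8], [9]
  1-simplices (30): (30 of them)
  2-simplices (20): (20 of them)

so the chain groups are C_0 ≅ Z^10, C_1 ≅ Z^30, C_2 ≅ Z^20.

Boundary ∂_1: C_1 → C_0 maps an edge to its endpoints' difference, ∂[p,q] = q − p. For instance
  ∂[0,9] = [9] − [0].
As a 10×30 matrix over Z this has rank 9, with invariant factors (1,1,1,1,1,1,1,1,1).

∂_2: C_2 → C_1 acts by ∂[p,q,r] = [q,r] − [p,r] + [p,q]. For instance
  ∂[2,4,8] = [4,8] − [2,8] + [2,4],
  ∂[5,7,9] = [7,9] − [5,9] + [5,7].
This gives a 30×20 integer matrix of rank 20; reducing to Smith normal form yields diagonal entries (1,1,1,1,1,1,1,1,1,1,1,1,1,1,1,1,1,1,1,2).

Computing H_k = (kernel of ∂_k) / (image of ∂_{k+1}):

  H_0: rank C_0 − rank ∂_1 = 10 − 9 = 1, and the invariant factors of ∂_1 are all 1, so H_0 ≅ Z.
  H_1: rank ker ∂_1 − rank ∂_2 = (30 − 9) − 20 = 1, and ∂_2 has invariant factor 2 > 1, so H_1 ≅ Z × Z/2.
  H_2: rank ker ∂_2 − rank ∂_3 = (20 − 20) − 0 = 0, and there is no ∂_3, so H_2 ≅ 0.

As a check, the Euler characteristic is 10 − 30 + 20 = 0, which agrees with 1 − 1 + 0 = 0.
(K is a triangulation of the Klein bottle.)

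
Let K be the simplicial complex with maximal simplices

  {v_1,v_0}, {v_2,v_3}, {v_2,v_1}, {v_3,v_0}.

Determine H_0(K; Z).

H_0 ≅ Z.

We work with the vertex ordering v_0 < v_1 < v_2 < v_3. The simplices of K, each written with vertices in increasing order, are:

  0-simplices (4): [v_0], [v_1], [v_2], [v_3]
  1-simplices (4): [v_0,v_1], [v_0,v_3], [v_1,v_2], [v_2,v_3]

Hence C_0 ≅ Z^4, C_1 ≅ Z^4.

The boundary map ∂_1: C_1 → C_0 maps an edge to its endpoints' difference, ∂[p,q] = q − p. For instance
  ∂[v_0,v_1] = [v_1] − [v_0].
As a 4×4 matrix over Z this has rank 3, with invariant factors (1,1,1).

Now H_k = ker ∂_k / im ∂_{k+1}, so:

  H_0: rank C_0 − rank ∂_1 = 4 − 3 = 1, and the invariant factors of ∂_1 are all 1, so H_0 ≅ Z.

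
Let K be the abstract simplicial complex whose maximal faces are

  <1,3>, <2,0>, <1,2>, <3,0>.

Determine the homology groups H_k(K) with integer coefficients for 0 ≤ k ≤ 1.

Fix the vertex order 0 < 1 < 2 < 3 and write every simplex with vertices in increasing order. Then dim K = 1 and the simplices of K are:

  0-simplices (4): [0], [1], [2], [3]
  1-simplices (4): [0,2], [0,3], [1,2], [1,3]

so the chain groups are C_0 ≅ Z^4, C_1 ≅ Z^4.

∂_1: C_1 → C_0 is given by ∂[p,q] = [q] − [p]. For instance
  ∂[1,3] = [3] − [1].
This gives a 4×4 integer matrix of rank 3; reducing to Smith normal form yields diagonal entries (1,1,1).

From H_k ≅ ker(∂_k) / im(∂_{k+1}) we obtain:

  H_0: rank C_0 − rank ∂_1 = 4 − 3 = 1, and the invariant factors of ∂_1 are all 1, so H_0 ≅ Z.
  H_1: rank ker ∂_1 − rank ∂_2 = (4 − 3) − 0 = 1, and there is no ∂_2, so H_1 ≅ Z.

H_0 ≅ Z,  H_1 ≅ Z.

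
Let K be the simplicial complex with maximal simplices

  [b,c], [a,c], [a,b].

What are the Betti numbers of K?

We work with the vertex ordering a < b < c. The simplices of K, each written with vertices in increasing order, are:

  0-simplices (3): a, b, c
  1-simplices (3): ab, ac, bc

Hence C_0 ≅ Z^3, C_1 ≅ Z^3.

Boundary ∂_1: C_1 → C_0 sends each edge [p,q] (with p < q) to q − p.
The resulting 3×3 matrix has rank 2, and its Smith normal form has invariant factors (1,1).

Computing H_k = (kernel of ∂_k) / (image of ∂_{k+1}):

  H_0: rank C_0 − rank ∂_1 = 3 − 2 = 1, and the invariant factors of ∂_1 are all 1, so H_0 ≅ Z.
  H_1: rank ker ∂_1 − rank ∂_2 = (3 − 2) − 0 = 1, and there is no ∂_2, so H_1 ≅ Z.

(K is a triangulation of the circle S^1.)

Hence the Betti numbers are b_0 = 1, b_1 = 1.

b_0 = 1, b_1 = 1.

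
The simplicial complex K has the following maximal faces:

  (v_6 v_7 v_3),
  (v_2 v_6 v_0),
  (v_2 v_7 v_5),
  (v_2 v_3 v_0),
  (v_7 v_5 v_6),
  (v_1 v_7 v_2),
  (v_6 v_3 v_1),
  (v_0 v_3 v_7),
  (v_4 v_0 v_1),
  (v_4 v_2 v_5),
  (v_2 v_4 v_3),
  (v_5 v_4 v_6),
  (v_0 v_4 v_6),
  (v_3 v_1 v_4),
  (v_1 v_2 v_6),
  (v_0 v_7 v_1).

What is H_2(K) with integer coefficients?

H_2 ≅ Z.

K has 8 vertices, 24 edges, 16 triangles.
rank ∂_2 = 15, rank ∂_3 = 0 ⇒ b_2 = 16 − 15 − 0 = 1. So H_2 ≅ Z.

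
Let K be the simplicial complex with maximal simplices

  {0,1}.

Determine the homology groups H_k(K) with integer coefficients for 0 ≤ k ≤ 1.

Fix the vertex order 0 < 1 and write every simplex with vertices in increasing order. Then dim K = 1 and the simplices of K are:

  0-simplices (2): [0], [1]
  1-simplices (1): [0,1]

Hence C_0 ≅ Z^2, C_1 ≅ Z^1.

The boundary map ∂_1: C_1 → C_0 sends each edge [p,q] (with p < q) to q − p.
As a 2×1 matrix over Z this has rank 1, with invariant factors (1).

From H_k ≅ ker(∂_k) / im(∂_{k+1}) we obtain:

  H_0: rank C_0 − rank ∂_1 = 2 − 1 = 1, and the invariant factors of ∂_1 are all 1, so H_0 ≅ Z.
  H_1: rank ker ∂_1 − rank ∂_2 = (1 − 1) − 0 = 0, and there is no ∂_2, so H_1 ≅ 0.

As a check, the Euler characteristic is 2 − 1 = 1, which agrees with 1 − 0 = 1.
(K is a triangulation of the 1-simplex.)

H_0 ≅ Z,  H_1 = 0.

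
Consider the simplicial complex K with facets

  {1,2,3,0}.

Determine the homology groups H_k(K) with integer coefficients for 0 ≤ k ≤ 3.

Take the total order 0 < 1 < 2 < 3 on the vertex set. Then K (dimension 3) consists of the simplices:

  0-simplices (4): [0], [1], [2], [3]
  1-simplices (6): [0,1], [0,2], [0,3], [1,2], [1,3], [2,3]
  2-simplices (4): [0,1,2], [0,1,3], [0,2,3], [1,2,3]
  3-simplices (1): [0,1,2,3]

so the chain groups are C_0 ≅ Z^4, C_1 ≅ Z^6, C_2 ≅ Z^4, C_3 ≅ Z^1.

∂_1: C_1 → C_0 sends each edge [p,q] (with p < q) to q − p.
This gives a 4×6 integer matrix of rank 3; reducing to Smith normal form yields diagonal entries (1,1,1).

∂_2: C_2 → C_1 acts by ∂[p,q,r] = [q,r] − [p,r] + [p,q]. For instance
  ∂[0,1,2] = [1,2] − [0,2] + [0,1],
  ∂[0,1,3] = [1,3] − [0,3] + [0,1].
As a 6×4 matrix over Z this has rank 3, with invariant factors (1,1,1).

∂_3: C_3 → C_2 sends each 3-simplex σ to the alternating sum Σ_i (−1)^i (σ with its i-th vertex removed). For instance
  ∂[0,1,2,3] = [1,2,3] − [0,2,3] + [0,1,3] − [0,1,2].
As a 4×1 matrix over Z this has rank 1, with invariant factors (1).

From H_k ≅ ker(∂_k) / im(∂_{k+1}) we obtain:

  H_0: rank C_0 − rank ∂_1 = 4 − 3 = 1, and the invariant factors of ∂_1 are all 1, so H_0 = Z.
  H_1: rank ker ∂_1 − rank ∂_2 = (6 − 3) − 3 = 0, and the invariant factors of ∂_2 are all 1, so H_1 = 0.
  H_2: rank ker ∂_2 − rank ∂_3 = (4 − 3) − 1 = 0, and the invariant factors of ∂_3 are all 1, so H_2 = 0.
  H_3: rank ker ∂_3 − rank ∂_4 = (1 − 1) − 0 = 0, and there is no ∂_4, so H_3 = 0.

H_0 ≅ Z,  H_1 = 0,  H_2 = 0,  H_3 = 0.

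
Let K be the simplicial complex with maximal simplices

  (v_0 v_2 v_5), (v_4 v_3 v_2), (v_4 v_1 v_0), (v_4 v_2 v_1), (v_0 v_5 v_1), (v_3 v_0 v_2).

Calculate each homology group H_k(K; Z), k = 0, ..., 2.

H_0 = Z,  H_1 = Z,  H_2 = 0.

Fix the vertex order v_0 < v_1 < v_2 < v_3 < v_4 < v_5 and write every simplex with vertices in increasing order. Then dim K = 2 and the simplices of K are:

  0-simplices (6): [v_0], [v_1], [v_2], [v_3], [v_4], [v_5]
  1-simplices (12): [v_0,v_1], [v_0,v_2], [v_0,v_3], [v_0,v_4], [v_0,v_5], [v_1,v_2], [v_1,v_4], [v_1,v_5], [v_2,v_3], [v_2,v_4], [v_2,v_5], [v_3,v_4]
  2-simplices (6): [v_0,v_1,v_4], [v_0,v_1,v_5], [v_0,v_2,v_3], [v_0,v_2,v_5], [v_1,v_2,v_4], [v_2,v_3,v_4]

giving chain groups C_0 ≅ Z^6, C_1 ≅ Z^12, C_2 ≅ Z^6.

Boundary ∂_1: C_1 → C_0 sends each edge [p,q] (with p < q) to q − p.
As a 6×12 matrix over Z this has rank 5, with invariant factors (1,1,1,1,1).

The boundary map ∂_2: C_2 → C_1 acts by ∂[p,q,r] = [q,r] − [p,r] + [p,q]. For instance
  ∂[v_1,v_2,v_4] = [v_2,v_4] − [v_1,v_4] + [v_1,v_2],
  ∂[v_0,v_2,v_5] = [v_2,v_5] − [v_0,v_5] + [v_0,v_2].
As a 12×6 matrix over Z this has rank 6, with invariant factors (1,1,1,1,1,1).

Reading off H_k = ker ∂_k / im ∂_{k+1}:

  H_0: rank C_0 − rank ∂_1 = 6 − 5 = 1, and the invariant factors of ∂_1 are all 1, so H_0 ≅ Z.
  H_1: rank ker ∂_1 − rank ∂_2 = (12 − 5) − 6 = 1, and the invariant factors of ∂_2 are all 1, so H_1 ≅ Z.
  H_2: rank ker ∂_2 − rank ∂_3 = (6 − 6) − 0 = 0, and there is no ∂_3, so H_2 ≅ 0.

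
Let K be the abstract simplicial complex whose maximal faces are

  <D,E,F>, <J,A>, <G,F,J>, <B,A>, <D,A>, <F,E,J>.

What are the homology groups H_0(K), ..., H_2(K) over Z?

H_0 ≅ Z,  H_1 ≅ Z,  H_2 = 0.

Fix the vertex order A < B < D < E < F < G < J and write every simplex with vertices in increasing order. Then dim K = 2 and the simplices of K are:

  0-simplices (7): A, B, D, E, F, G, J
  1-simplices (10): AB, AD, AJ, DE, DF, EF, EJ, FG, FJ, GJ
  2-simplices (3): DEF, EFJ, FGJ

Hence C_0 ≅ Z^7, C_1 ≅ Z^10, C_2 ≅ Z^3.

The boundary map ∂_1: C_1 → C_0 sends each edge [p,q] (with p < q) to q − p. For instance
  ∂AB = B − A.
The 7×10 boundary matrix has rank 6 and Smith normal form diag(1,1,1,1,1,1).

The boundary map ∂_2: C_2 → C_1 maps a triangle to the signed sum of its edges. For instance
  ∂EFJ = FJ − EJ + EF,
  ∂FGJ = GJ − FJ + FG.
The 10×3 boundary matrix has rank 3 and Smith normal form diag(1,1,1).

Now H_k = ker ∂_k / im ∂_{k+1}, so:

  H_0: rank C_0 − rank ∂_1 = 7 − 6 = 1, and the invariant factors of ∂_1 are all 1, so H_0 = Z.
  H_1: rank ker ∂_1 − rank ∂_2 = (10 − 6) − 3 = 1, and the invariant factors of ∂_2 are all 1, so H_1 = Z.
  H_2: rank ker ∂_2 − rank ∂_3 = (3 − 3) − 0 = 0, and there is no ∂_3, so H_2 = 0.

As a check, the Euler characteristic is 7 − 10 + 3 = 0, which agrees with 1 − 1 + 0 = 0.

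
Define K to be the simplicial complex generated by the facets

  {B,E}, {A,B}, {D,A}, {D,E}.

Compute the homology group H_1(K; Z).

Take the total order A < B < D < E on the vertex set. Then K (dimension 1) consists of the simplices:

  0-simplices (4): A, B, D, E
  1-simplices (4): AB, AD, BE, DE

giving chain groups C_0 ≅ Z^4, C_1 ≅ Z^4.

∂_1: C_1 → C_0 sends each edge [p,q] (with p < q) to q − p.
This gives a 4×4 integer matrix of rank 3; reducing to Smith normal form yields diagonal entries (1,1,1).

Now H_k = ker ∂_k / im ∂_{k+1}, so:

  H_1: rank ker ∂_1 − rank ∂_2 = (4 − 3) − 0 = 1, and there is no ∂_2, so H_1 ≅ Z.

(K is a triangulation of the circle S^1.)

H_1 = Z.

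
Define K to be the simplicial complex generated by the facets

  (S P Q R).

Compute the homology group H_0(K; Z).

H_0 ≅ Z.

K has 4 vertices, 6 edges, 4 triangles, 1 3-simplex.
rank ∂_0 = 0, rank ∂_1 = 3 ⇒ b_0 = 4 − 0 − 3 = 1; all invariant factors of ∂_1 are 1 so no torsion. So H_0 ≅ Z.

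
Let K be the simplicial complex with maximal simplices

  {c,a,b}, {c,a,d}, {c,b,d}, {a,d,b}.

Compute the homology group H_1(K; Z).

H_1 = 0.

We work with the vertex ordering a < b < c < d. The simplices of K, each written with vertices in increasing order, are:

  0-simplices (4): a, b, c, d
  1-simplices (6): ab, ac, ad, bc, bd, cd
  2-simplices (4): abc, abd, acd, bcd

Hence C_0 ≅ Z^4, C_1 ≅ Z^6, C_2 ≅ Z^4.

Boundary ∂_1: C_1 → C_0 is given by ∂[p,q] = [q] − [p].
The resulting 4×6 matrix has rank 3, and its Smith normal form has invariant factors (1,1,1).

∂_2: C_2 → C_1 maps a triangle to the signed sum of its edges. For instance
  ∂acd = cd − ad + ac,
  ∂abd = bd − ad + ab.
The resulting 6×4 matrix has rank 3, and its Smith normal form has invariant factors (1,1,1).

Reading off H_k = ker ∂_k / im ∂_{k+1}:

  H_1: rank ker ∂_1 − rank ∂_2 = (6 − 3) − 3 = 0, and the invariant factors of ∂_2 are all 1, so H_1 ≅ 0.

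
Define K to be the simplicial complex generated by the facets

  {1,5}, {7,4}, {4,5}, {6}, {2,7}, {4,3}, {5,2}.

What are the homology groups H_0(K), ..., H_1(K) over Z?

Take the total order 1 < 2 < 3 < 4 < 5 < 6 < 7 on the vertex set. Then K (dimension 1) consists of the simplices:

  0-simplices (7): [1], [2], [3], [4], [5], [6], [7]
  1-simplices (6): [1,5], [2,5], [2,7], [3,4], [4,5], [4,7]

giving chain groups C_0 ≅ Z^7, C_1 ≅ Z^6.

∂_1: C_1 → C_0 sends each edge [p,q] (with p < q) to q − p.
This gives a 7×6 integer matrix of rank 5; reducing to Smith normal form yields diagonal entries (1,1,1,1,1).

Computing H_k = (kernel of ∂_k) / (image of ∂_{k+1}):

  H_0: rank C_0 − rank ∂_1 = 7 − 5 = 2, and the invariant factors of ∂_1 are all 1, so H_0 ≅ Z^2.
  H_1: rank ker ∂_1 − rank ∂_2 = (6 − 5) − 0 = 1, and there is no ∂_2, so H_1 ≅ Z.

As a check, the Euler characteristic is 7 − 6 = 1, which agrees with 2 − 1 = 1.

H_0 ≅ Z^2,  H_1 ≅ Z.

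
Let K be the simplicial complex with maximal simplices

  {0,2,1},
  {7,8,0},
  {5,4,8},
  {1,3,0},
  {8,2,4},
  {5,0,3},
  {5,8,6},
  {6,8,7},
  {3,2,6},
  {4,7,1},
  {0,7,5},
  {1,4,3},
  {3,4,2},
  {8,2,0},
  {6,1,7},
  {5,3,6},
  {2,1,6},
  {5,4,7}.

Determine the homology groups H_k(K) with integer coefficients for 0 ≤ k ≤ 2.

H_0 = Z,  H_1 = Z ⊕ Z/2,  H_2 = 0.

Take the total order 0 < 1 < 2 < 3 < 4 < 5 < 6 < 7 < 8 on the vertex set. Then K (dimension 2) consists of the simplices:

  0-simplices (9): [0], [1], [2], [3], [4], [5], [6], [7], [8]
  1-simplices (27): (27 of them)
  2-simplices (18): [0,1,2], [0,1,3], [0,2,8], [0,3,5], [0,5,7], [0,7,8], [1,2,6], [1,3,4], [1,4,7], [1,6,7], [2,3,4], [2,3,6], [2,4,8], [3,5,6], [4,5,7], [4,5,8], [5,6,8], [6,7,8]

Hence C_0 ≅ Z^9, C_1 ≅ Z^27, C_2 ≅ Z^18.

∂_1: C_1 → C_0 sends each edge [p,q] (with p < q) to q − p. For instance
  ∂[1,7] = [7] − [1].
The 9×27 boundary matrix has rank 8 and Smith normal form diag(1,1,1,1,1,1,1,1).

∂_2: C_2 → C_1 maps a triangle to the signed sum of its edges. For instance
  ∂[0,3,5] = [3,5] − [0,5] + [0,3],
  ∂[1,4,7] = [4,7] − [1,7] + [1,4].
As a 27×18 matrix over Z this has rank 18, with invariant factors (1,1,1,1,1,1,1,1,1,1,1,1,1,1,1,1,1,2).

Reading off H_k = ker ∂_k / im ∂_{k+1}:

  H_0: rank C_0 − rank ∂_1 = 9 − 8 = 1, and the invariant factors of ∂_1 are all 1, so H_0 ≅ Z.
  H_1: rank ker ∂_1 − rank ∂_2 = (27 − 8) − 18 = 1, and ∂_2 has invariant factor 2 > 1, so H_1 ≅ Z ⊕ Z/2.
  H_2: rank ker ∂_2 − rank ∂_3 = (18 − 18) − 0 = 0, and there is no ∂_3, so H_2 ≅ 0.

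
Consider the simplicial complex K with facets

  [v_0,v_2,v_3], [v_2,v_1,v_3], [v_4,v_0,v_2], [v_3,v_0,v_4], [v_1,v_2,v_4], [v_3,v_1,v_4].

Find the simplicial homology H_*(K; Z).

Take the total order v_0 < v_1 < v_2 < v_3 < v_4 on the vertex set. Then K (dimension 2) consists of the simplices:

  0-simplices (5): [v_0], [v_1], [v_2], [v_3], [v_4]
  1-simplices (9): [v_0,v_2], [v_0,v_3], [v_0,v_4], [v_1,v_2], [v_1,v_3], [v_1,v_4], [v_2,v_3], [v_2,v_4], [v_3,v_4]
  2-simplices (6): [v_0,v_2,v_3], [v_0,v_2,v_4], [v_0,v_3,v_4], [v_1,v_2,v_3], [v_1,v_2,v_4], [v_1,v_3,v_4]

giving chain groups C_0 ≅ Z^5, C_1 ≅ Z^9, C_2 ≅ Z^6.

Boundary ∂_1: C_1 → C_0 is given by ∂[p,q] = [q] − [p].
The 5×9 boundary matrix has rank 4 and Smith normal form diag(1,1,1,1).

∂_2: C_2 → C_1 maps a triangle to the signed sum of its edges. For instance
  ∂[v_0,v_3,v_4] = [v_3,v_4] − [v_0,v_4] + [v_0,v_3],
  ∂[v_1,v_3,v_4] = [v_3,v_4] − [v_1,v_4] + [v_1,v_3].
This gives a 9×6 integer matrix of rank 5; reducing to Smith normal form yields diagonal entries (1,1,1,1,1).

Computing H_k = (kernel of ∂_k) / (image of ∂_{k+1}):

  H_0: rank C_0 − rank ∂_1 = 5 − 4 = 1, and the invariant factors of ∂_1 are all 1, so H_0 ≅ Z.
  H_1: rank ker ∂_1 − rank ∂_2 = (9 − 4) − 5 = 0, and the invariant factors of ∂_2 are all 1, so H_1 ≅ 0.
  H_2: rank ker ∂_2 − rank ∂_3 = (6 − 5) − 0 = 1, and there is no ∂_3, so H_2 ≅ Z.

H_0 ≅ Z,  H_1 = 0,  H_2 ≅ Z.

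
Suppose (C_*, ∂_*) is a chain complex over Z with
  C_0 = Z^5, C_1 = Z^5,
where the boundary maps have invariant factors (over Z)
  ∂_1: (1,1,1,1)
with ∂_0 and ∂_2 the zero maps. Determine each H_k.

H_0 = Z,  H_1 = Z.

H_0: b_0 = 5 − 0 − 4 = 1; torsion from ∂_1 factors > 1: none. So H_0 = Z.
H_1: b_1 = 5 − 4 − 0 = 1; torsion from ∂_2 factors > 1: none. So H_1 = Z.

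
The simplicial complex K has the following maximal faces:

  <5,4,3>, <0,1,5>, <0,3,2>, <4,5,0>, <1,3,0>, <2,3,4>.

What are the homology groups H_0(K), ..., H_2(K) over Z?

H_0 = Z,  H_1 = Z,  H_2 = 0.

Order the vertices as 0 < 1 < 2 < 3 < 4 < 5. Listing each simplex with vertices in this order, K has dimension 2 with simplices:

  0-simplices (6): [0], [1], [2], [3], [4], [5]
  1-simplices (12): [0,1], [0,2], [0,3], [0,4], [0,5], [1,3], [1,5], [2,3], [2,4], [3,4], [3,5], [4,5]
  2-simplices (6): [0,1,3], [0,1,5], [0,2,3], [0,4,5], [2,3,4], [3,4,5]

so the chain groups are C_0 ≅ Z^6, C_1 ≅ Z^12, C_2 ≅ Z^6.

The boundary map ∂_1: C_1 → C_0 maps an edge to its endpoints' difference, ∂[p,q] = q − p.
As a 6×12 matrix over Z this has rank 5, with invariant factors (1,1,1,1,1).

∂_2: C_2 → C_1 acts by ∂[p,q,r] = [q,r] − [p,r] + [p,q]. For instance
  ∂[2,3,4] = [3,4] − [2,4] + [2,3],
  ∂[0,2,3] = [2,3] − [0,3] + [0,2].
This gives a 12×6 integer matrix of rank 6; reducing to Smith normal form yields diagonal entries (1,1,1,1,1,1).

From H_k ≅ ker(∂_k) / im(∂_{k+1}) we obtain:

  H_0: rank C_0 − rank ∂_1 = 6 − 5 = 1, and the invariant factors of ∂_1 are all 1, so H_0 = Z.
  H_1: rank ker ∂_1 − rank ∂_2 = (12 − 5) − 6 = 1, and the invariant factors of ∂_2 are all 1, so H_1 = Z.
  H_2: rank ker ∂_2 − rank ∂_3 = (6 − 6) − 0 = 0, and there is no ∂_3, so H_2 = 0.

As a check, the Euler characteristic is 6 − 12 + 6 = 0, which agrees with 1 − 1 + 0 = 0.
(K is a triangulation of the cylinder S^1 x I.)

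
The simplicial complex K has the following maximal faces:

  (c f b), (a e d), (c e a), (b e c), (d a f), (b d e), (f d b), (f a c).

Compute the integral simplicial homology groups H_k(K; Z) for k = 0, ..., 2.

H_0 = Z,  H_1 = 0,  H_2 = Z.

We work with the vertex ordering a < b < c < d < e < f. The simplices of K, each written with vertices in increasing order, are:

  0-simplices (6): a, b, c, d, e, f
  1-simplices (12): ac, ad, ae, af, bc, bd, be, bf, ce, cf, de, df
  2-simplices (8): ace, acf, ade, adf, bce, bcf, bde, bdf

so the chain groups are C_0 ≅ Z^6, C_1 ≅ Z^12, C_2 ≅ Z^8.

Boundary ∂_1: C_1 → C_0 sends each edge [p,q] (with p < q) to q − p. For instance
  ∂ae = e − a.
As a 6×12 matrix over Z this has rank 5, with invariant factors (1,1,1,1,1).

Boundary ∂_2: C_2 → C_1 sends each 2-simplex [p,q,r] to [q,r] − [p,r] + [p,q]. For instance
  ∂bdf = df − bf + bd,
  ∂bce = ce − be + bc.
This gives a 12×8 integer matrix of rank 7; reducing to Smith normal form yields diagonal entries (1,1,1,1,1,1,1).

Now H_k = ker ∂_k / im ∂_{k+1}, so:

  H_0: rank C_0 − rank ∂_1 = 6 − 5 = 1, and the invariant factors of ∂_1 are all 1, so H_0 ≅ Z.
  H_1: rank ker ∂_1 − rank ∂_2 = (12 − 5) − 7 = 0, and the invariant factors of ∂_2 are all 1, so H_1 ≅ 0.
  H_2: rank ker ∂_2 − rank ∂_3 = (8 − 7) − 0 = 1, and there is no ∂_3, so H_2 ≅ Z.

As a check, the Euler characteristic is 6 − 12 + 8 = 2, which agrees with 1 − 0 + 1 = 2.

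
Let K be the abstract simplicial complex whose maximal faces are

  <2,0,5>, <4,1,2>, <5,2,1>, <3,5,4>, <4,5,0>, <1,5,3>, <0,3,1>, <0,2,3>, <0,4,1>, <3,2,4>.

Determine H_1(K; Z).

H_1 = Z/2.

Order the vertices as 0 < 1 < 2 < 3 < 4 < 5. Listing each simplex with vertices in this order, K has dimension 2 with simplices:

  0-simplices (6): [0], [1], [2], [3], [4], [5]
  1-simplices (15): [0,1], [0,2], [0,3], [0,4], [0,5], [1,2], [1,3], [1,4], [1,5], [2,3], [2,4], [2,5], [3,4], [3,5], [4,5]
  2-simplices (10): [0,1,3], [0,1,4], [0,2,3], [0,2,5], [0,4,5], [1,2,4], [1,2,5], [1,3,5], [2,3,4], [3,4,5]

so the chain groups are C_0 ≅ Z^6, C_1 ≅ Z^15, C_2 ≅ Z^10.

∂_1: C_1 → C_0 sends each edge [p,q] (with p < q) to q − p. For instance
  ∂[1,3] = [3] − [1].
As a 6×15 matrix over Z this has rank 5, with invariant factors (1,1,1,1,1).

Boundary ∂_2: C_2 → C_1 acts by ∂[p,q,r] = [q,r] − [p,r] + [p,q]. For instance
  ∂[0,1,3] = [1,3] − [0,3] + [0,1],
  ∂[0,1,4] = [1,4] − [0,4] + [0,1].
The resulting 15×10 matrix has rank 10, and its Smith normal form has invariant factors (1,1,1,1,1,1,1,1,1,2).

Computing H_k = (kernel of ∂_k) / (image of ∂_{k+1}):

  H_1: rank ker ∂_1 − rank ∂_2 = (15 − 5) − 10 = 0, and ∂_2 has invariant factor 2 > 1, so H_1 ≅ Z/2.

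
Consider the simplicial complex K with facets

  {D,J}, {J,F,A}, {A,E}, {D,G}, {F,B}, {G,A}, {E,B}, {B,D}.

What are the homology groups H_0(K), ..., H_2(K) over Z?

H_0 ≅ Z,  H_1 ≅ Z^3,  H_2 = 0.

Fix the vertex order A < B < D < E < F < G < J and write every simplex with vertices in increasing order. Then dim K = 2 and the simplices of K are:

  0-simplices (7): A, B, D, E, F, G, J
  1-simplices (10): AE, AF, AG, AJ, BD, BE, BF, DG, DJ, FJ
  2-simplices (1): AFJ

giving chain groups C_0 ≅ Z^7, C_1 ≅ Z^10, C_2 ≅ Z^1.

Boundary ∂_1: C_1 → C_0 sends each edge [p,q] (with p < q) to q − p. For instance
  ∂BF = F − B.
The resulting 7×10 matrix has rank 6, and its Smith normal form has invariant factors (1,1,1,1,1,1).

Boundary ∂_2: C_2 → C_1 acts by ∂[p,q,r] = [q,r] − [p,r] + [p,q]. For instance
  ∂AFJ = FJ − AJ + AF.
The 10×1 boundary matrix has rank 1 and Smith normal form diag(1).

Reading off H_k = ker ∂_k / im ∂_{k+1}:

  H_0: rank C_0 − rank ∂_1 = 7 − 6 = 1, and the invariant factors of ∂_1 are all 1, so H_0 = Z.
  H_1: rank ker ∂_1 − rank ∂_2 = (10 − 6) − 1 = 3, and the invariant factors of ∂_2 are all 1, so H_1 = Z^3.
  H_2: rank ker ∂_2 − rank ∂_3 = (1 − 1) − 0 = 0, and there is no ∂_3, so H_2 = 0.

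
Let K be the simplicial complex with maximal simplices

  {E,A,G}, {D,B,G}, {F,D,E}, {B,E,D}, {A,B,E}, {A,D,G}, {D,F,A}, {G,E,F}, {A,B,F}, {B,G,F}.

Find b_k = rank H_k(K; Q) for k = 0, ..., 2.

Order the vertices as A < B < D < E < F < G. Listing each simplex with vertices in this order, K has dimension 2 with simplices:

  0-simplices (6): A, B, D, E, F, G
  1-simplices (15): AB, AD, AE, AF, AG, BD, BE, BF, BG, DE, DF, DG, EF, EG, FG
  2-simplices (10): ABE, ABF, ADF, ADG, AEG, BDE, BDG, BFG, DEF, EFG

so the chain groups are C_0 ≅ Z^6, C_1 ≅ Z^15, C_2 ≅ Z^10.

Boundary ∂_1: C_1 → C_0 is given by ∂[p,q] = [q] − [p]. For instance
  ∂EF = F − E.
The 6×15 boundary matrix has rank 5 and Smith normal form diag(1,1,1,1,1).

∂_2: C_2 → C_1 sends each 2-simplex [p,q,r] to [q,r] − [p,r] + [p,q]. For instance
  ∂ADF = DF − AF + AD,
  ∂BDE = DE − BE + BD.
As a 15×10 matrix over Z this has rank 10, with invariant factors (1,1,1,1,1,1,1,1,1,2).

Now H_k = ker ∂_k / im ∂_{k+1}, so:

  H_0: rank C_0 − rank ∂_1 = 6 − 5 = 1, and the invariant factors of ∂_1 are all 1, so H_0 = Z.
  H_1: rank ker ∂_1 − rank ∂_2 = (15 − 5) − 10 = 0, and ∂_2 has invariant factor 2 > 1, so H_1 = Z/2.
  H_2: rank ker ∂_2 − rank ∂_3 = (10 − 10) − 0 = 0, and there is no ∂_3, so H_2 = 0.

Hence the Betti numbers are b_0 = 1, b_1 = 0, b_2 = 0.

b_0 = 1, b_1 = 0, b_2 = 0.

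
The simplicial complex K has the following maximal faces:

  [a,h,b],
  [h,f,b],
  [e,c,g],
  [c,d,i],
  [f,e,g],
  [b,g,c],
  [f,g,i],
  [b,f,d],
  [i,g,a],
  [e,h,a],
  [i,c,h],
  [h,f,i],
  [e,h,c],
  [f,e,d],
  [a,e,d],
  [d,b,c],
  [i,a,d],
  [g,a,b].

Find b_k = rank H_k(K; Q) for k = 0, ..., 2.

We work with the vertex ordering a < b < c < d < e < f < g < h < i. The simplices of K, each written with vertices in increasing order, are:

  0-simplices (9): a, b, c, d, e, f, g, h, i
  1-simplices (27): ab, ad, ae, ag, ah, ai, bc, bd, bf, bg, bh, cd, ce, cg, ch, ci, de, df, di, ef, eg, eh, fg, fh, fi, gi, hi
  2-simplices (18): abg, abh, ade, adi, aeh, agi, bcd, bcg, bdf, bfh, cdi, ceg, ceh, chi, def, efg, fgi, fhi

Hence C_0 ≅ Z^9, C_1 ≅ Z^27, C_2 ≅ Z^18.

The boundary map ∂_1: C_1 → C_0 is given by ∂[p,q] = [q] − [p]. For instance
  ∂ci = i − c.
This gives a 9×27 integer matrix of rank 8; reducing to Smith normal form yields diagonal entries (1,1,1,1,1,1,1,1).

The boundary map ∂_2: C_2 → C_1 acts by ∂[p,q,r] = [q,r] − [p,r] + [p,q]. For instance
  ∂fhi = hi − fi + fh,
  ∂ceg = eg − cg + ce.
The 27×18 boundary matrix has rank 17 and Smith normal form diag(1,1,1,1,1,1,1,1,1,1,1,1,1,1,1,1,1).

Reading off H_k = ker ∂_k / im ∂_{k+1}:

  H_0: rank C_0 − rank ∂_1 = 9 − 8 = 1, and the invariant factors of ∂_1 are all 1, so H_0 ≅ Z.
  H_1: rank ker ∂_1 − rank ∂_2 = (27 − 8) − 17 = 2, and the invariant factors of ∂_2 are all 1, so H_1 ≅ Z^2.
  H_2: rank ker ∂_2 − rank ∂_3 = (18 − 17) − 0 = 1, and there is no ∂_3, so H_2 ≅ Z.

(K is a triangulation of the torus T^2.)

Hence the Betti numbers are b_0 = 1, b_1 = 2, b_2 = 1.

b_0 = 1, b_1 = 2, b_2 = 1.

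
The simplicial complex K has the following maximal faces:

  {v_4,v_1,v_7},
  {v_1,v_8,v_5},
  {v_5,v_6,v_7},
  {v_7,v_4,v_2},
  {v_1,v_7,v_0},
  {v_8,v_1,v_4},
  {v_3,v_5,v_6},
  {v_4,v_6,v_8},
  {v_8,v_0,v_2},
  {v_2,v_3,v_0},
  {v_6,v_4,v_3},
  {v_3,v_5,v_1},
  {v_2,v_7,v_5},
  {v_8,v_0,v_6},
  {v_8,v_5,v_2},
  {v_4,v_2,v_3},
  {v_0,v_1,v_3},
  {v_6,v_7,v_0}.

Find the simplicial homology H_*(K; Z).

H_0 ≅ Z,  H_1 ≅ Z^2,  H_2 ≅ Z.

Take the total order v_0 < v_1 < v_2 < v_3 < v_4 < v_5 < v_6 < v_7 < v_8 on the vertex set. Then K (dimension 2) consists of the simplices:

  0-simplices (9): [v_0], [v_1], [v_2], [v_3], [v_4], [v_5], [v_6], [v_7], [v_8]
  1-simplices (27): (27 of them)
  2-simplices (18): (18 of them)

Hence C_0 ≅ Z^9, C_1 ≅ Z^27, C_2 ≅ Z^18.

The boundary map ∂_1: C_1 → C_0 sends each edge [p,q] (with p < q) to q − p. For instance
  ∂[v_1,v_4] = [v_4] − [v_1].
As a 9×27 matrix over Z this has rank 8, with invariant factors (1,1,1,1,1,1,1,1).

The boundary map ∂_2: C_2 → C_1 sends each 2-simplex [p,q,r] to [q,r] − [p,r] + [p,q]. For instance
  ∂[v_0,v_1,v_3] = [v_1,v_3] − [v_0,v_3] + [v_0,v_1],
  ∂[v_0,v_6,v_7] = [v_6,v_7] − [v_0,v_7] + [v_0,v_6].
As a 27×18 matrix over Z this has rank 17, with invariant factors (1,1,1,1,1,1,1,1,1,1,1,1,1,1,1,1,1).

Computing H_k = (kernel of ∂_k) / (image of ∂_{k+1}):

  H_0: rank C_0 − rank ∂_1 = 9 − 8 = 1, and the invariant factors of ∂_1 are all 1, so H_0 = Z.
  H_1: rank ker ∂_1 − rank ∂_2 = (27 − 8) − 17 = 2, and the invariant factors of ∂_2 are all 1, so H_1 = Z^2.
  H_2: rank ker ∂_2 − rank ∂_3 = (18 − 17) − 0 = 1, and there is no ∂_3, so H_2 = Z.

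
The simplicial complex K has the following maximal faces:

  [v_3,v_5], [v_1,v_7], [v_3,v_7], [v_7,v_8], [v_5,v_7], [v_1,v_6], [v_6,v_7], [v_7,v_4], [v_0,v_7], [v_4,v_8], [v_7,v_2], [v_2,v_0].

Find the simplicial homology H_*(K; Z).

K has 9 vertices, 12 edges.
rank ∂_0 = 0, rank ∂_1 = 8 ⇒ b_0 = 9 − 0 − 8 = 1; all invariant factors of ∂_1 are 1 so no torsion. So H_0 ≅ Z.
rank ∂_1 = 8, rank ∂_2 = 0 ⇒ b_1 = 12 − 8 − 0 = 4. So H_1 ≅ Z^4.

H_0 ≅ Z,  H_1 ≅ Z^4.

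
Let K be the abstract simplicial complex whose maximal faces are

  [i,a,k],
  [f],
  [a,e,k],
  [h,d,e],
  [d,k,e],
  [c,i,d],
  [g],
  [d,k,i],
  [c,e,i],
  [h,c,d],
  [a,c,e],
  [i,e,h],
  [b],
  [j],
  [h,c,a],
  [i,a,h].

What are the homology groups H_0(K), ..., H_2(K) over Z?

H_0 = Z^5,  H_1 = Z/2,  H_2 = 0.

Fix the vertex order a < b < c < d < e < f < g < h < i < j < k and write every simplex with vertices in increasing order. Then dim K = 2 and the simplices of K are:

  0-simplices (11): a, b, c, d, e, f, g, h, i, j, k
  1-simplices (18): ac, ae, ah, ai, ak, cd, ce, ch, ci, de, dh, di, dk, eh, ei, ek, hi, ik
  2-simplices (12): ace, ach, aek, ahi, aik, cdh, cdi, cei, deh, dek, dik, ehi

so the chain groups are C_0 ≅ Z^11, C_1 ≅ Z^18, C_2 ≅ Z^12.

∂_1: C_1 → C_0 sends each edge [p,q] (with p < q) to q − p. For instance
  ∂dh = h − d.
The 11×18 boundary matrix has rank 6 and Smith normal form diag(1,1,1,1,1,1).

Boundary ∂_2: C_2 → C_1 maps a triangle to the signed sum of its edges. For instance
  ∂cdh = dh − ch + cd,
  ∂aek = ek − ak + ae.
The 18×12 boundary matrix has rank 12 and Smith normal form diag(1,1,1,1,1,1,1,1,1,1,1,2).

From H_k ≅ ker(∂_k) / im(∂_{k+1}) we obtain:

  H_0: rank C_0 − rank ∂_1 = 11 − 6 = 5, and the invariant factors of ∂_1 are all 1, so H_0 = Z^5.
  H_1: rank ker ∂_1 − rank ∂_2 = (18 − 6) − 12 = 0, and ∂_2 has invariant factor 2 > 1, so H_1 = Z/2.
  H_2: rank ker ∂_2 − rank ∂_3 = (12 − 12) − 0 = 0, and there is no ∂_3, so H_2 = 0.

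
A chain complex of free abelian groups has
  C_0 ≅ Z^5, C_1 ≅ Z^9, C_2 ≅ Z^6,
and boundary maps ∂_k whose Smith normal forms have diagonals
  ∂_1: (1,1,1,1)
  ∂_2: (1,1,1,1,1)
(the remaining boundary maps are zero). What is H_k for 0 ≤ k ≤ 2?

H_0 = Z,  H_1 = 0,  H_2 = Z.

H_0: b_0 = 5 − 0 − 4 = 1; torsion from ∂_1 factors > 1: none. So H_0 = Z.
H_1: b_1 = 9 − 4 − 5 = 0; torsion from ∂_2 factors > 1: none. So H_1 = 0.
H_2: b_2 = 6 − 5 − 0 = 1; torsion from ∂_3 factors > 1: none. So H_2 = Z.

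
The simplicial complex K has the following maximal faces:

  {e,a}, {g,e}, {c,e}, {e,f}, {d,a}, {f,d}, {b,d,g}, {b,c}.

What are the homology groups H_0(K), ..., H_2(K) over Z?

Fix the vertex order a < b < c < d < e < f < g and write every simplex with vertices in increasing order. Then dim K = 2 and the simplices of K are:

  0-simplices (7): a, b, c, d, e, f, g
  1-simplices (10): ad, ae, bc, bd, bg, ce, df, dg, ef, eg
  2-simplices (1): bdg

so the chain groups are C_0 ≅ Z^7, C_1 ≅ Z^10, C_2 ≅ Z^1.

∂_1: C_1 → C_0 is given by ∂[p,q] = [q] − [p].
As a 7×10 matrix over Z this has rank 6, with invariant factors (1,1,1,1,1,1).

Boundary ∂_2: C_2 → C_1 acts by ∂[p,q,r] = [q,r] − [p,r] + [p,q]. For instance
  ∂bdg = dg − bg + bd.
This gives a 10×1 integer matrix of rank 1; reducing to Smith normal form yields diagonal entries (1).

From H_k ≅ ker(∂_k) / im(∂_{k+1}) we obtain:

  H_0: rank C_0 − rank ∂_1 = 7 − 6 = 1, and the invariant factors of ∂_1 are all 1, so H_0 = Z.
  H_1: rank ker ∂_1 − rank ∂_2 = (10 − 6) − 1 = 3, and the invariant factors of ∂_2 are all 1, so H_1 = Z^3.
  H_2: rank ker ∂_2 − rank ∂_3 = (1 − 1) − 0 = 0, and there is no ∂_3, so H_2 = 0.

H_0 ≅ Z,  H_1 ≅ Z^3,  H_2 = 0.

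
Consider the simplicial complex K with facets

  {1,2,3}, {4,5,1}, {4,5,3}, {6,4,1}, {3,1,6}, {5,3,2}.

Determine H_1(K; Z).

H_1 = Z.

Order the vertices as 1 < 2 < 3 < 4 < 5 < 6. Listing each simplex with vertices in this order, K has dimension 2 with simplices:

  0-simplices (6): [1], [2], [3], [4], [5], [6]
  1-simplices (12): [1,2], [1,3], [1,4], [1,5], [1,6], [2,3], [2,5], [3,4], [3,5], [3,6], [4,5], [4,6]
  2-simplices (6): [1,2,3], [1,3,6], [1,4,5], [1,4,6], [2,3,5], [3,4,5]

Hence C_0 ≅ Z^6, C_1 ≅ Z^12, C_2 ≅ Z^6.

Boundary ∂_1: C_1 → C_0 is given by ∂[p,q] = [q] − [p].
As a 6×12 matrix over Z this has rank 5, with invariant factors (1,1,1,1,1).

∂_2: C_2 → C_1 sends each 2-simplex [p,q,r] to [q,r] − [p,r] + [p,q]. For instance
  ∂[1,4,6] = [4,6] − [1,6] + [1,4],
  ∂[2,3,5] = [3,5] − [2,5] + [2,3].
The 12×6 boundary matrix has rank 6 and Smith normal form diag(1,1,1,1,1,1).

Now H_k = ker ∂_k / im ∂_{k+1}, so:

  H_1: rank ker ∂_1 − rank ∂_2 = (12 − 5) − 6 = 1, and the invariant factors of ∂_2 are all 1, so H_1 = Z.

(K is a triangulation of the cylinder S^1 x I.)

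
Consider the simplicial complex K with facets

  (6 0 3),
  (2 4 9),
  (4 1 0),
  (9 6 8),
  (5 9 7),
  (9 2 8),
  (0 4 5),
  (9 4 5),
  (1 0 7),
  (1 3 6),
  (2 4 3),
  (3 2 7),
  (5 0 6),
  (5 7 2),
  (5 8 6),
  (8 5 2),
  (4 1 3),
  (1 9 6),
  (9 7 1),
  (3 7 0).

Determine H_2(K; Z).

Take the total order 0 < 1 < 2 < 3 < 4 < 5 < 6 < 7 < 8 < 9 on the vertex set. Then K (dimension 2) consists of the simplices:

  0-simplices (10): [0], [1], [2], [3], [4], [5], [6], [7], [8], [9]
  1-simplices (30): (30 of them)
  2-simplices (20): (20 of them)

giving chain groups C_0 ≅ Z^10, C_1 ≅ Z^30, C_2 ≅ Z^20.

The boundary map ∂_1: C_1 → C_0 sends each edge [p,q] (with p < q) to q − p.
The resulting 10×30 matrix has rank 9, and its Smith normal form has invariant factors (1,1,1,1,1,1,1,1,1).

Boundary ∂_2: C_2 → C_1 sends each 2-simplex [p,q,r] to [q,r] − [p,r] + [p,q]. For instance
  ∂[2,8,9] = [8,9] − [2,9] + [2,8],
  ∂[0,4,5] = [4,5] − [0,5] + [0,4].
As a 30×20 matrix over Z this has rank 20, with invariant factors (1,1,1,1,1,1,1,1,1,1,1,1,1,1,1,1,1,1,1,2).

From H_k ≅ ker(∂_k) / im(∂_{k+1}) we obtain:

  H_2: rank ker ∂_2 − rank ∂_3 = (20 − 20) − 0 = 0, and there is no ∂_3, so H_2 = 0.

H_2 ≅ 0.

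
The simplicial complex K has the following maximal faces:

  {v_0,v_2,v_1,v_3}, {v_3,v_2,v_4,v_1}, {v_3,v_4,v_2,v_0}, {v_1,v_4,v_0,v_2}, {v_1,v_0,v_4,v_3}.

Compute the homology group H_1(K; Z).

Fix the vertex order v_0 < v_1 < v_2 < v_3 < v_4 and write every simplex with vertices in increasing order. Then dim K = 3 and the simplices of K are:

  0-simplices (5): [v_0], [v_1], [v_2], [v_3], [v_4]
  1-simplices (10): [v_0,v_1], [v_0,v_2], [v_0,v_3], [v_0,v_4], [v_1,v_2], [v_1,v_3], [v_1,v_4], [v_2,v_3], [v_2,v_4], [v_3,v_4]
  2-simplices (10): [v_0,v_1,v_2], [v_0,v_1,v_3], [v_0,v_1,v_4], [v_0,v_2,v_3], [v_0,v_2,v_4], [v_0,v_3,v_4], [v_1,v_2,v_3], [v_1,v_2,v_4], [v_1,v_3,v_4], [v_2,v_3,v_4]
  3-simplices (5): [v_0,v_1,v_2,v_3], [v_0,v_1,v_2,v_4], [v_0,v_1,v_3,v_4], [v_0,v_2,v_3,v_4], [v_1,v_2,v_3,v_4]

giving chain groups C_0 ≅ Z^5, C_1 ≅ Z^10, C_2 ≅ Z^10, C_3 ≅ Z^5.

The boundary map ∂_1: C_1 → C_0 sends each edge [p,q] (with p < q) to q − p.
The resulting 5×10 matrix has rank 4, and its Smith normal form has invariant factors (1,1,1,1).

∂_2: C_2 → C_1 sends each 2-simplex [p,q,r] to [q,r] − [p,r] + [p,q]. For instance
  ∂[v_0,v_1,v_2] = [v_1,v_2] − [v_0,v_2] + [v_0,v_1],
  ∂[v_1,v_2,v_4] = [v_2,v_4] − [v_1,v_4] + [v_1,v_2].
As a 10×10 matrix over Z this has rank 6, with invariant factors (1,1,1,1,1,1).

The boundary map ∂_3: C_3 → C_2 sends each 3-simplex σ to the alternating sum Σ_i (−1)^i (σ with its i-th vertex removed). For instance
  ∂[v_0,v_2,v_3,v_4] = [v_2,v_3,v_4] − [v_0,v_3,v_4] + [v_0,v_2,v_4] − [v_0,v_2,v_3],
  ∂[v_0,v_1,v_3,v_4] = [v_1,v_3,v_4] − [v_0,v_3,v_4] + [v_0,v_1,v_4] − [v_0,v_1,v_3].
The 10×5 boundary matrix has rank 4 and Smith normal form diag(1,1,1,1).

From H_k ≅ ker(∂_k) / im(∂_{k+1}) we obtain:

  H_1: rank ker ∂_1 − rank ∂_2 = (10 − 4) − 6 = 0, and the invariant factors of ∂_2 are all 1, so H_1 = 0.

H_1 = 0.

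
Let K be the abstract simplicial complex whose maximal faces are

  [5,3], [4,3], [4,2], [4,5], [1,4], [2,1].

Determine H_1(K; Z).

H_1 = Z^2.

Take the total order 1 < 2 < 3 < 4 < 5 on the vertex set. Then K (dimension 1) consists of the simplices:

  0-simplices (5): [1], [2], [3], [4], [5]
  1-simplices (6): [1,2], [1,4], [2,4], [3,4], [3,5], [4,5]

giving chain groups C_0 ≅ Z^5, C_1 ≅ Z^6.

Boundary ∂_1: C_1 → C_0 sends each edge [p,q] (with p < q) to q − p. For instance
  ∂[3,5] = [5] − [3].
The resulting 5×6 matrix has rank 4, and its Smith normal form has invariant factors (1,1,1,1).

Reading off H_k = ker ∂_k / im ∂_{k+1}:

  H_1: rank ker ∂_1 − rank ∂_2 = (6 − 4) − 0 = 2, and there is no ∂_2, so H_1 ≅ Z^2.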